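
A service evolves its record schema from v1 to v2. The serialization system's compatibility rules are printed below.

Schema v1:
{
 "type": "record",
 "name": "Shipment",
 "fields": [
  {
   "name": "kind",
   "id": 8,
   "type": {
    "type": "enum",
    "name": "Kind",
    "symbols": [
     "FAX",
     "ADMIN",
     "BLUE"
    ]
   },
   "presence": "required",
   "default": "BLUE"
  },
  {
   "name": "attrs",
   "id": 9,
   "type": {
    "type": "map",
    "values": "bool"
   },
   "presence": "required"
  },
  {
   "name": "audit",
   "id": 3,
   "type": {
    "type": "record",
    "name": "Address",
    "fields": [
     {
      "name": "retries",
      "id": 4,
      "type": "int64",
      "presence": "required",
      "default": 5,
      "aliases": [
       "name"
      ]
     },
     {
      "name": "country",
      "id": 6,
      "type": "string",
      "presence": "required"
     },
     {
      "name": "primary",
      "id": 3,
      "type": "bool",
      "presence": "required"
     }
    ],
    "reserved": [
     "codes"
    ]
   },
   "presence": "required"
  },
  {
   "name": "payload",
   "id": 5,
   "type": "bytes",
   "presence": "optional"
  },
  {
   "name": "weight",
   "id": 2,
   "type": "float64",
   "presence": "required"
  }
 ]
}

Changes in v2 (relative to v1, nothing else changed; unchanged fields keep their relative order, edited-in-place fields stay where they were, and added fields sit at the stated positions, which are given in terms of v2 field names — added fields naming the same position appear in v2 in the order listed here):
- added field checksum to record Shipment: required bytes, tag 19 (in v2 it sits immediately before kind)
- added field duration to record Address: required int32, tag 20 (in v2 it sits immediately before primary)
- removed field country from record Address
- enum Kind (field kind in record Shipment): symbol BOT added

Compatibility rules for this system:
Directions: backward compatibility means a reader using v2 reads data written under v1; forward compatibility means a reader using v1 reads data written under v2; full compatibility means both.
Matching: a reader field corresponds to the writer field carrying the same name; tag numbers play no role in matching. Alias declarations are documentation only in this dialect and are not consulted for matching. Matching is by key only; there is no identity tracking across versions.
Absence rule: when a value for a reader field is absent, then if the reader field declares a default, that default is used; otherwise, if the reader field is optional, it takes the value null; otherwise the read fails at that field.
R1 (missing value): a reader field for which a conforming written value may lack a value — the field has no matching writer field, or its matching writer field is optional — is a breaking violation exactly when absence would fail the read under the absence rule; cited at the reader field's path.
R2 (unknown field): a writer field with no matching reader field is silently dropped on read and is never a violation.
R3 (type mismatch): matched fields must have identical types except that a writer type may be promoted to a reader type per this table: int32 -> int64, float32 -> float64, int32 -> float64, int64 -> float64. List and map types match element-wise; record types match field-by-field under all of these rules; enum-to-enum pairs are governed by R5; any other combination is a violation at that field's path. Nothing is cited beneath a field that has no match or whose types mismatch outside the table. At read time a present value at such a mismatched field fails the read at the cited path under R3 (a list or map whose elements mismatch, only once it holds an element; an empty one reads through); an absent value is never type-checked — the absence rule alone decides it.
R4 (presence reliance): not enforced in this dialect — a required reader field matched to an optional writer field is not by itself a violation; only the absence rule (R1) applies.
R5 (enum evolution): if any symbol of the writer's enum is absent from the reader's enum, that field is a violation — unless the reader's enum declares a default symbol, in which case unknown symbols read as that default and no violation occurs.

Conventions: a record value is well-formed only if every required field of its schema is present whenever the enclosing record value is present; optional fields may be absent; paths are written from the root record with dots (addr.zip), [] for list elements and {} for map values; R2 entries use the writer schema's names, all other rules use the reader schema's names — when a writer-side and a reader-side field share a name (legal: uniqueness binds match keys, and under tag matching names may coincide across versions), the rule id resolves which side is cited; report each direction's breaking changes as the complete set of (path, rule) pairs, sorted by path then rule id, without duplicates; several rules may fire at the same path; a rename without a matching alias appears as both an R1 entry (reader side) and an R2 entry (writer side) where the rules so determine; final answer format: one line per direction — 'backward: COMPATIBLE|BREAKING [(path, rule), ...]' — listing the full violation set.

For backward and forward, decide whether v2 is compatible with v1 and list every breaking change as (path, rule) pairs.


backward: BREAKING [(audit.duration, R1), (checksum, R1)]; forward: BREAKING [(audit.country, R1), (kind, R5)]

arrows below run writer -> reader for Shipment
backward pass over Shipment, reader schema v2, writer schema v1:
  checksum: no writer-side match
  kind: paired with writer kind (Kind -> Kind; writer required)
  attrs: paired with writer attrs (map<string, bool> -> map<string, bool>; writer required)
  audit: paired with writer audit (Address -> Address; writer required)
  payload: paired with writer payload (bytes -> bytes; writer optional)
  weight: paired with writer weight (float64 -> float64; writer required)
  audit.retries: paired with writer audit.retries (int64 -> int64; writer required)
  audit.duration: no writer-side match
  audit.primary: paired with writer audit.primary (bool -> bool; writer required)
  writer audit.country: unknown to reader
  breaking: (audit.duration, R1)
  breaking: (checksum, R1)
  backward on Shipment therefore BREAKING (2)
forward pass over Shipment, reader schema v1, writer schema v2:
  kind: paired with writer kind (Kind -> Kind; writer required)
  attrs: paired with writer attrs (map<string, bool> -> map<string, bool>; writer required)
  audit: paired with writer audit (Address -> Address; writer required)
  payload: paired with writer payload (bytes -> bytes; writer optional)
  weight: paired with writer weight (float64 -> float64; writer required)
  writer checksum: unknown to reader
  audit.retries: paired with writer audit.retries (int64 -> int64; writer required)
  audit.country: no writer-side match
  audit.primary: paired with writer audit.primary (bool -> bool; writer required)
  writer audit.duration: unknown to reader
  breaking: (audit.country, R1)
  breaking: (kind, R5)
  forward on Shipment therefore BREAKING (2)


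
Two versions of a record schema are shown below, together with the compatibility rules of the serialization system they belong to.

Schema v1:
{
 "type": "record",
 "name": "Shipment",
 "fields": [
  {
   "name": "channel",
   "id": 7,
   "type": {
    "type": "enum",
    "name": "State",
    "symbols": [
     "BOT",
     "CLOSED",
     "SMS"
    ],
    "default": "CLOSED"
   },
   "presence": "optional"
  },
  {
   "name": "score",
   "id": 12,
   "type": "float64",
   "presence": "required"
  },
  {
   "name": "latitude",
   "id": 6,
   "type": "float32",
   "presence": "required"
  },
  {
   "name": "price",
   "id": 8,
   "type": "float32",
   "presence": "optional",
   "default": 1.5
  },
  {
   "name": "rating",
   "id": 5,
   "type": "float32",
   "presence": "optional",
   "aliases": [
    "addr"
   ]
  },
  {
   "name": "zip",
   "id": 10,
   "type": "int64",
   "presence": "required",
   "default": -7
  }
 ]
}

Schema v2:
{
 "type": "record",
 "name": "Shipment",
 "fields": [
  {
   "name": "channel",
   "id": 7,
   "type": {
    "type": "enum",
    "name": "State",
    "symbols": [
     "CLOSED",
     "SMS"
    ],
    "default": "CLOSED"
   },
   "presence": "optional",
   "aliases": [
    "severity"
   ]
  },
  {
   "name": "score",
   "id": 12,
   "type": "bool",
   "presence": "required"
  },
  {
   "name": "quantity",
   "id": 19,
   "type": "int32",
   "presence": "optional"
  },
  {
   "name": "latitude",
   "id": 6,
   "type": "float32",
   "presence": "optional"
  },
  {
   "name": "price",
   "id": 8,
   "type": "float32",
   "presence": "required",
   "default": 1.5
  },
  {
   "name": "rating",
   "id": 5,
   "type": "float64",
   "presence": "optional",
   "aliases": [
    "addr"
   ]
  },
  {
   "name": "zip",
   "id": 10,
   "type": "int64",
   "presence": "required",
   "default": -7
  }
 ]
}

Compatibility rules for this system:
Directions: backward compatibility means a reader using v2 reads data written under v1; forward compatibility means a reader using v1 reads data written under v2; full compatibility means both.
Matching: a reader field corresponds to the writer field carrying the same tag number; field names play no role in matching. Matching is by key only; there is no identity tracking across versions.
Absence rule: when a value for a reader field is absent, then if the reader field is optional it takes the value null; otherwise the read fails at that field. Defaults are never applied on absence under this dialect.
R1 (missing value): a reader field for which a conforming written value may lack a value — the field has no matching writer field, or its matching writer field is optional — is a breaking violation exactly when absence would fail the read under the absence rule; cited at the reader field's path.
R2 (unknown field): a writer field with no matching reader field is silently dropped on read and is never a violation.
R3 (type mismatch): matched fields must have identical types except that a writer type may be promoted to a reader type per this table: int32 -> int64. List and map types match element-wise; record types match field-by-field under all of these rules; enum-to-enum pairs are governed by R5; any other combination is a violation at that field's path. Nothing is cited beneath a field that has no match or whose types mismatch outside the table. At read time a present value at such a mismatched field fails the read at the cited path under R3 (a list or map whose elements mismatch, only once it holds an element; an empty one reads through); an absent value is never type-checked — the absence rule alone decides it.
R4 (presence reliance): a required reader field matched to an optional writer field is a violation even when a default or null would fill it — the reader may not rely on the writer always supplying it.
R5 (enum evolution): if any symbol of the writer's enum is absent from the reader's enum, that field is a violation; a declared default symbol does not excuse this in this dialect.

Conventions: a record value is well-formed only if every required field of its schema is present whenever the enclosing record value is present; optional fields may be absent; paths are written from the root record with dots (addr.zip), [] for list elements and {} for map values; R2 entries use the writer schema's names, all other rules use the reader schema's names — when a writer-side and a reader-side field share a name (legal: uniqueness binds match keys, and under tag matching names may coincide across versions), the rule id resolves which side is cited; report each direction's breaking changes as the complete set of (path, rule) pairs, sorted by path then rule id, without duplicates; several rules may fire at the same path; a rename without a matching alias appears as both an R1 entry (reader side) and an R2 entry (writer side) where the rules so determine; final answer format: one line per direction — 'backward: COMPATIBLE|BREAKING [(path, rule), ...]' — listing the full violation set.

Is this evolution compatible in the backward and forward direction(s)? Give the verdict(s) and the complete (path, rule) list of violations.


the writer's type comes first in each Shipment pair
backward pass over Shipment, reader schema v2, writer schema v1:
  State -> State, writer optional: channel aligns to channel
  float64 -> bool, writer required: score aligns to score
  quantity: no writer-side match
  float32 -> float32, writer required: latitude aligns to latitude
  float32 -> float32, writer optional: price aligns to price
  float32 -> float64, writer optional: rating aligns to rating
  int64 -> int64, writer required: zip aligns to zip
  rule R5 violated at channel
  rule R1 violated at price
  rule R4 violated at price
  rule R3 violated at rating
  rule R3 violated at score
  => backward: BREAKING (5)
forward pass over Shipment, reader schema v1, writer schema v2:
  State -> State, writer optional: channel aligns to channel
  bool -> float64, writer required: score aligns to score
  float32 -> float32, writer optional: latitude aligns to latitude
  float32 -> float32, writer required: price aligns to price
  float64 -> float32, writer optional: rating aligns to rating
  int64 -> int64, writer required: zip aligns to zip
  writer quantity: unknown to reader
  rule R1 violated at latitude
  rule R4 violated at latitude
  rule R3 violated at rating
  rule R3 violated at score
  => forward: BREAKING (4)

backward: BREAKING [(channel, R5), (price, R1), (price, R4), (rating, R3), (score, R3)]; forward: BREAKING [(latitude, R1), (latitude, R4), (rating, R3), (score, R3)]


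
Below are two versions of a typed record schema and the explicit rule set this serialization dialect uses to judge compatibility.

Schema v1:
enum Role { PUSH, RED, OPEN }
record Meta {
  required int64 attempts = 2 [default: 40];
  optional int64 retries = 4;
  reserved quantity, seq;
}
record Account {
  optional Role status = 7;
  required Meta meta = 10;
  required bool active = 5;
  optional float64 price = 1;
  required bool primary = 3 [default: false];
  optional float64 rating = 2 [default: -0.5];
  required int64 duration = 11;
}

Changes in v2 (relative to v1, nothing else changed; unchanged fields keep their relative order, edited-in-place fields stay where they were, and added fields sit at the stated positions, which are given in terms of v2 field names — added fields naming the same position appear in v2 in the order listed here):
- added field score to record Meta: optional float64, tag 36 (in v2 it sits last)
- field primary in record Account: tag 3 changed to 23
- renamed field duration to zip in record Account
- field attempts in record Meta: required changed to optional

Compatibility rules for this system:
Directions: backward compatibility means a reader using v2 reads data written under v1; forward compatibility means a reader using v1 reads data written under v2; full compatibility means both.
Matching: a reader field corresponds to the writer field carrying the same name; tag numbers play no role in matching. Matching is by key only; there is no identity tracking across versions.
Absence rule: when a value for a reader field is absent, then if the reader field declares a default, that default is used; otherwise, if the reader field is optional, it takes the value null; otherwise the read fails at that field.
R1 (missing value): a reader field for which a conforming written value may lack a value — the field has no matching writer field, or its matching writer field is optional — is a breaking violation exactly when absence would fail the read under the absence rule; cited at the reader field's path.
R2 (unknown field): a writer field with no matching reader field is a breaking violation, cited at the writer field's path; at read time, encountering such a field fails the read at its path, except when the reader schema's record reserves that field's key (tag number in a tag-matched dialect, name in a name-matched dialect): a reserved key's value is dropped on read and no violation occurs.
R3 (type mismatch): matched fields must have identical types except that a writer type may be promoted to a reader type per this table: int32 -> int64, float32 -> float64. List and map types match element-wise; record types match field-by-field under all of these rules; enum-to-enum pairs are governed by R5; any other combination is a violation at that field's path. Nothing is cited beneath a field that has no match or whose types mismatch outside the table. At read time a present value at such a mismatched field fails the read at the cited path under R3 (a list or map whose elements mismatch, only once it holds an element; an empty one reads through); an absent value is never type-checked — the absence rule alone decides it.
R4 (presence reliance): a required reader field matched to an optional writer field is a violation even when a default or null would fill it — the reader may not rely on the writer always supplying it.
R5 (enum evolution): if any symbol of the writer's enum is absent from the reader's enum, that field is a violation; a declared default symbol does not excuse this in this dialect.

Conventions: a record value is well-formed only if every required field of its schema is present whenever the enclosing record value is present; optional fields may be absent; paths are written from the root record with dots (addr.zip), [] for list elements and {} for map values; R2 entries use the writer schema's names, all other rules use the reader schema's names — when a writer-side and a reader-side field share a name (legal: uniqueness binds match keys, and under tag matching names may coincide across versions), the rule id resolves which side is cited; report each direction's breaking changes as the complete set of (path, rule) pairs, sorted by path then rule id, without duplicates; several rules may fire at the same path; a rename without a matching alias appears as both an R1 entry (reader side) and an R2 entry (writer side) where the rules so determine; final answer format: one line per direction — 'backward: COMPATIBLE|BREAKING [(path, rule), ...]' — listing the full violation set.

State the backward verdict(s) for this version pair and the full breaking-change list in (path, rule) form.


backward: BREAKING [(duration, R2), (zip, R1)]

each type pair in Account: writer, then reader
backward pass over Account, reader schema v2, writer schema v1:
  status: paired with writer status (Role -> Role; writer optional)
  meta: paired with writer meta (Meta -> Meta; writer required)
  active: paired with writer active (bool -> bool; writer required)
  price: paired with writer price (float64 -> float64; writer optional)
  primary: paired with writer primary (bool -> bool; writer required)
  rating: paired with writer rating (float64 -> float64; writer optional)
  no writer field matches reader zip
  duration (writer side), unknown to reader
  meta.attempts: paired with writer meta.attempts (int64 -> int64; writer required)
  meta.retries: paired with writer meta.retries (int64 -> int64; writer optional)
  no writer field matches reader meta.score
  rule R2 violated at duration
  rule R1 violated at zip
  => backward verdict for Account: BREAKING, 2 violation(s)
ruling out the remaining Account differences:
  added field score to record Meta: optional float64, tag 36 (in v2 it sits last) -> fires only in the forward direction of Account, which is not asked here
  field primary in record Account: tag 3 changed to 23 -> no rule fires on it in Account's dialect; the asked verdict holds
  field attempts in record Meta: required changed to optional -> fires only in the forward direction of Account, which is not asked here


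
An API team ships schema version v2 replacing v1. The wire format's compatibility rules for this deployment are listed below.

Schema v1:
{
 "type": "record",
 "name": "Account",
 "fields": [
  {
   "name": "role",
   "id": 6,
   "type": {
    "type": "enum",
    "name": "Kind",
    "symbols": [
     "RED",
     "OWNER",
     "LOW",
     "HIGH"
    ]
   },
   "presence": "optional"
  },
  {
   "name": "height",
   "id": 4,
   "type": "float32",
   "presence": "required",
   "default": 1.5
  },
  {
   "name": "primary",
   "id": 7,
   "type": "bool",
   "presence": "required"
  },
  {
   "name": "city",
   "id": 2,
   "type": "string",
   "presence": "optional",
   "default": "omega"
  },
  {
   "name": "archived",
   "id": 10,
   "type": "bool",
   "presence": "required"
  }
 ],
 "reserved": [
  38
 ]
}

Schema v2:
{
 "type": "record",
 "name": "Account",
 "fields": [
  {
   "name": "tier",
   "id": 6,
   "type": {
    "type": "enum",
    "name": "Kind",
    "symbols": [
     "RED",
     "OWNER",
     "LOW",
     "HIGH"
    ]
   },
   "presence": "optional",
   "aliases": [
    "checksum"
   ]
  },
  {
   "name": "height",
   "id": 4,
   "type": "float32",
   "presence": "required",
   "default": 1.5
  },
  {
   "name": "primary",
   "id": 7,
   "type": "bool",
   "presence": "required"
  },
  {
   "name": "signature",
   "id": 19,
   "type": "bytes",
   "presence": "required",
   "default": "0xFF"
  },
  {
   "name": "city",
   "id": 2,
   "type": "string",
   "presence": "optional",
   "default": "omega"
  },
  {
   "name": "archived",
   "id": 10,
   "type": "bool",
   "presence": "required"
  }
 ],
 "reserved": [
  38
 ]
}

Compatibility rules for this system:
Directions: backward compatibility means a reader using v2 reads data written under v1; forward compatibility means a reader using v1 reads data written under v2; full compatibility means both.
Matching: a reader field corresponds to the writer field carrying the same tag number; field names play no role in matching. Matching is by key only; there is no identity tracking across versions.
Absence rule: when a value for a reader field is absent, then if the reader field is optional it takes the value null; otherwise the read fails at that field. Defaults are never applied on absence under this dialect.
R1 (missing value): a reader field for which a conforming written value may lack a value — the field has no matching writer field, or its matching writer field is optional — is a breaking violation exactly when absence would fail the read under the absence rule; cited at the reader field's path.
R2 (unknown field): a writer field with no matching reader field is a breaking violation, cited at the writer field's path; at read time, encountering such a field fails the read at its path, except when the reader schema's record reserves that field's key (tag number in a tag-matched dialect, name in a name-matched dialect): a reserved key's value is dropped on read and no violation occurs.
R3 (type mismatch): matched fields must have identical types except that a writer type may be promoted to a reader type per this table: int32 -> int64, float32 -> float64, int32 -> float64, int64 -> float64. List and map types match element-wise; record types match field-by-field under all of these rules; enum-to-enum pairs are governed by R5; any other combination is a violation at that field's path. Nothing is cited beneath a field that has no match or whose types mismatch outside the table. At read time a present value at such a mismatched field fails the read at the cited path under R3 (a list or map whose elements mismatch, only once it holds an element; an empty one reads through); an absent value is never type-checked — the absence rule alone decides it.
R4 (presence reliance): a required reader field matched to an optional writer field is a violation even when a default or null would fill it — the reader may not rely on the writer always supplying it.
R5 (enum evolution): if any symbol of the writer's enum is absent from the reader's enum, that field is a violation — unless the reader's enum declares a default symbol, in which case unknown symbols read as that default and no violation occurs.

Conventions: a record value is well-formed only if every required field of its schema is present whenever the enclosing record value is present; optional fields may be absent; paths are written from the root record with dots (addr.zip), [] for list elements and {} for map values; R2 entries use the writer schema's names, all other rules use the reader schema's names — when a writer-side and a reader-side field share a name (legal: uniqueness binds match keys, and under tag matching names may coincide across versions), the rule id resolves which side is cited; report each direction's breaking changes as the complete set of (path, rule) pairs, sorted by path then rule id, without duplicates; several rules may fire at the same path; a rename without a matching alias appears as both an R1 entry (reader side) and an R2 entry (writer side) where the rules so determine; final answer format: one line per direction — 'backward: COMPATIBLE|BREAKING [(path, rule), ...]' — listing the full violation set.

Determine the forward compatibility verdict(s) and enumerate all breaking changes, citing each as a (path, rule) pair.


the writer's type comes first in each Account pair
forward on Account — v1 reading data written by v2:
  Kind -> Kind, writer optional: role aligns to tier
  float32 -> float32, writer required: height aligns to height
  bool -> bool, writer required: primary aligns to primary
  string -> string, writer optional: city aligns to city
  bool -> bool, writer required: archived aligns to archived
  writer signature: unknown to reader
  rule R2 violated at signature
  => forward verdict for Account: BREAKING, 1 violation(s)
ruling out the remaining Account differences:
  renamed field role to tier in record Account -> no rule fires on it in Account's dialect; the asked verdict holds

forward: BREAKING [(signature, R2)]


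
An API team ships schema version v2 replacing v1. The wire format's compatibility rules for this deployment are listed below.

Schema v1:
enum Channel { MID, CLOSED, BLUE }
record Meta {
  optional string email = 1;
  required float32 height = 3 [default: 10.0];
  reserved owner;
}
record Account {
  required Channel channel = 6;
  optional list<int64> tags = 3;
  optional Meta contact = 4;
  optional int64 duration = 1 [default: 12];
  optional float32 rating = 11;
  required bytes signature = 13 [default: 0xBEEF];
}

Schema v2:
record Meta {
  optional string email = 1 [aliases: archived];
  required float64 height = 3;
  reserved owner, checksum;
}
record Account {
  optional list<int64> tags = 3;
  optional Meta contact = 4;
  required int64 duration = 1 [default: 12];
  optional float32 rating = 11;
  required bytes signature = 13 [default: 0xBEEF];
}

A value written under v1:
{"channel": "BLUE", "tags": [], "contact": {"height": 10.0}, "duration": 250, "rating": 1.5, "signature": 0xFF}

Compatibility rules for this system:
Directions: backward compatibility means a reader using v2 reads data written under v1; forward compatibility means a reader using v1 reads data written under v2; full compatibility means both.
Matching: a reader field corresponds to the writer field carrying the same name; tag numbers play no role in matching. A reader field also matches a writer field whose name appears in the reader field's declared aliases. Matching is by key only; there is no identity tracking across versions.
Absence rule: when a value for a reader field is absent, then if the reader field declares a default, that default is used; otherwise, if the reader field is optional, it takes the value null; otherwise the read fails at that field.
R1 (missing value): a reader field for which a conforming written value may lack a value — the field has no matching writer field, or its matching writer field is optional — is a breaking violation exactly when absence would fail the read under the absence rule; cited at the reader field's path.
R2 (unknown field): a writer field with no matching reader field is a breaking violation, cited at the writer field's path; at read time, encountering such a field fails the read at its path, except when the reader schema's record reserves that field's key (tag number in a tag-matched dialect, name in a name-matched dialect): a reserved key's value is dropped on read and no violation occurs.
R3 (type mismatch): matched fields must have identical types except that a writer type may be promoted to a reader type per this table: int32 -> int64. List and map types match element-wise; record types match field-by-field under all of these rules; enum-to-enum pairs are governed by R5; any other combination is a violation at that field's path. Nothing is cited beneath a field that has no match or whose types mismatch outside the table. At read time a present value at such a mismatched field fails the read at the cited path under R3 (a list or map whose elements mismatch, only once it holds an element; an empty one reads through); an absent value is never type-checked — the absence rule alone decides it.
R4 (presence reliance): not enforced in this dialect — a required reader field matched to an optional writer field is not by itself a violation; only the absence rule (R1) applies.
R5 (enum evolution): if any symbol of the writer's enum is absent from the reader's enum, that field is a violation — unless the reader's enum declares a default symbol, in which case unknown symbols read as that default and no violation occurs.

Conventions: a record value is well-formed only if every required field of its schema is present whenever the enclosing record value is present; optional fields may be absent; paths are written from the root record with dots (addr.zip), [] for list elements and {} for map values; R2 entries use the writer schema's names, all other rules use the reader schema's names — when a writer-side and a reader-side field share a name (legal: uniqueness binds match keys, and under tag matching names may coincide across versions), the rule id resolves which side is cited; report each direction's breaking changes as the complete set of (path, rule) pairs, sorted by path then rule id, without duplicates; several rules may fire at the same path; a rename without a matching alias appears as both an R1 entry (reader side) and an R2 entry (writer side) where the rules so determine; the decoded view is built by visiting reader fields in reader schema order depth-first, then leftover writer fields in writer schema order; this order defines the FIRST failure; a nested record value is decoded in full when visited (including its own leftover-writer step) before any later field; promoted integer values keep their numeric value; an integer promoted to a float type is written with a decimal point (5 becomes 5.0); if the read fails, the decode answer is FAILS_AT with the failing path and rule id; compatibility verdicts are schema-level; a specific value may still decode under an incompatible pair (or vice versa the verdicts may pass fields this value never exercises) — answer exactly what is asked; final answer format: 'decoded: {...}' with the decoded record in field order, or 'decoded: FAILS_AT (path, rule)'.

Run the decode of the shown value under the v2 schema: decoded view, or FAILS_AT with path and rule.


decoded: FAILS_AT (contact.height, R3)

each type pair in Account: writer, then reader
decode (reader v2):
  tags := []
  contact.email := null (absent, optional -> null)
  read fails at contact.height under R3
  => FAILS_AT (contact.height, R3)
checking off the Account differences that do not matter here:
  removed field channel from record Account -> schema-level compatibility only; this Account value's decode is unchanged
  field duration in record Account: optional changed to required -> triggers nothing under the printed rules; the Account answer is the same either way


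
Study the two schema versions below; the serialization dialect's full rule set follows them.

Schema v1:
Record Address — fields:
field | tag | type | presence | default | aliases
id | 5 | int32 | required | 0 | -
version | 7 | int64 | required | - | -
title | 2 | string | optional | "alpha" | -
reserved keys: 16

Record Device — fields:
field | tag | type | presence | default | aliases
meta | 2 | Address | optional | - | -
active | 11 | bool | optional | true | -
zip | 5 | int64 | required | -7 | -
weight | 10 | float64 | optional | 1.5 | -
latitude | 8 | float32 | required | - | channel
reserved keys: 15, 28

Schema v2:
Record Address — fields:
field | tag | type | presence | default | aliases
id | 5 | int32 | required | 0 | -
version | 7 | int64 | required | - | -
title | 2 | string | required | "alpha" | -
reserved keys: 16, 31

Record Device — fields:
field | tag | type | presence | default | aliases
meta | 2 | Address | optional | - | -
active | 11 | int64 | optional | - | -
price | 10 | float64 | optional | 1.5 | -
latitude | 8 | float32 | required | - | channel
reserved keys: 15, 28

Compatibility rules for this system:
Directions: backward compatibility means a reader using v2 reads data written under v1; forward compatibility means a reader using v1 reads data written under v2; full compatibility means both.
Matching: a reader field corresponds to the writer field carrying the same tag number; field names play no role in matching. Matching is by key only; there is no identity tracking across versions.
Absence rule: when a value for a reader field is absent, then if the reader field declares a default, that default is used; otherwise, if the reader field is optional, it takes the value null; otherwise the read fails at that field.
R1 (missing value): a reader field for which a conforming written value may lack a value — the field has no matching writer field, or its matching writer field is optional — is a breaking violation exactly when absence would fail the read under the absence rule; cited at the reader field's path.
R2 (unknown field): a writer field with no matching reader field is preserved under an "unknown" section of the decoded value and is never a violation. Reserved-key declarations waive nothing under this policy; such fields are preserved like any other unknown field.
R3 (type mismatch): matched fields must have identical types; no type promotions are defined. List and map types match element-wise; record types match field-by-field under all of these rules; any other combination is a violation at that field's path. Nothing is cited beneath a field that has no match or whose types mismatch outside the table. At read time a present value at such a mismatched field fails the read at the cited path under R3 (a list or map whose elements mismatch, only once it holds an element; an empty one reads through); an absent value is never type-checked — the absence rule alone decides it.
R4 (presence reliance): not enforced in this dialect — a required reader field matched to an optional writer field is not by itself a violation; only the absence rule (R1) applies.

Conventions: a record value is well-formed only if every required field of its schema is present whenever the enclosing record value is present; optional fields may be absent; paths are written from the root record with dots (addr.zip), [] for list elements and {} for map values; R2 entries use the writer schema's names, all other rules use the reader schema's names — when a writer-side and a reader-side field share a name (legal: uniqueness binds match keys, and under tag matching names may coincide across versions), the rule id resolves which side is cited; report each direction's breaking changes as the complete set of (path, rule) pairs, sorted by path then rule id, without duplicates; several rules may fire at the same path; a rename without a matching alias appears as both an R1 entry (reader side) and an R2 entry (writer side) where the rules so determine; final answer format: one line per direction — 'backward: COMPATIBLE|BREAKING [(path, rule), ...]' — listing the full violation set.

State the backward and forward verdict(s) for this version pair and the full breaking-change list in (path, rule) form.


backward: BREAKING [(active, R3)]; forward: BREAKING [(active, R3)]

in Device below, arrows point writer -> reader
backward analysis of Device with v2 as reader and v1 as writer:
  meta: paired with writer meta (Address -> Address; writer optional)
  active: paired with writer active (bool -> int64; writer optional)
  price: paired with writer weight (float64 -> float64; writer optional)
  latitude: paired with writer latitude (float32 -> float32; writer required)
  leftover writer field: zip
  meta.id: paired with writer meta.id (int32 -> int32; writer required)
  meta.version: paired with writer meta.version (int64 -> int64; writer required)
  meta.title: paired with writer meta.title (string -> string; writer optional)
  violation R3 at active
  backward on Device therefore BREAKING (1)
forward analysis of Device with v1 as reader and v2 as writer:
  meta: paired with writer meta (Address -> Address; writer optional)
  active: paired with writer active (int64 -> bool; writer optional)
  zip: no writer match
  weight: paired with writer price (float64 -> float64; writer optional)
  latitude: paired with writer latitude (float32 -> float32; writer required)
  meta.id: paired with writer meta.id (int32 -> int32; writer required)
  meta.version: paired with writer meta.version (int64 -> int64; writer required)
  meta.title: paired with writer meta.title (string -> string; writer required)
  violation R3 at active
  forward on Device therefore BREAKING (1)


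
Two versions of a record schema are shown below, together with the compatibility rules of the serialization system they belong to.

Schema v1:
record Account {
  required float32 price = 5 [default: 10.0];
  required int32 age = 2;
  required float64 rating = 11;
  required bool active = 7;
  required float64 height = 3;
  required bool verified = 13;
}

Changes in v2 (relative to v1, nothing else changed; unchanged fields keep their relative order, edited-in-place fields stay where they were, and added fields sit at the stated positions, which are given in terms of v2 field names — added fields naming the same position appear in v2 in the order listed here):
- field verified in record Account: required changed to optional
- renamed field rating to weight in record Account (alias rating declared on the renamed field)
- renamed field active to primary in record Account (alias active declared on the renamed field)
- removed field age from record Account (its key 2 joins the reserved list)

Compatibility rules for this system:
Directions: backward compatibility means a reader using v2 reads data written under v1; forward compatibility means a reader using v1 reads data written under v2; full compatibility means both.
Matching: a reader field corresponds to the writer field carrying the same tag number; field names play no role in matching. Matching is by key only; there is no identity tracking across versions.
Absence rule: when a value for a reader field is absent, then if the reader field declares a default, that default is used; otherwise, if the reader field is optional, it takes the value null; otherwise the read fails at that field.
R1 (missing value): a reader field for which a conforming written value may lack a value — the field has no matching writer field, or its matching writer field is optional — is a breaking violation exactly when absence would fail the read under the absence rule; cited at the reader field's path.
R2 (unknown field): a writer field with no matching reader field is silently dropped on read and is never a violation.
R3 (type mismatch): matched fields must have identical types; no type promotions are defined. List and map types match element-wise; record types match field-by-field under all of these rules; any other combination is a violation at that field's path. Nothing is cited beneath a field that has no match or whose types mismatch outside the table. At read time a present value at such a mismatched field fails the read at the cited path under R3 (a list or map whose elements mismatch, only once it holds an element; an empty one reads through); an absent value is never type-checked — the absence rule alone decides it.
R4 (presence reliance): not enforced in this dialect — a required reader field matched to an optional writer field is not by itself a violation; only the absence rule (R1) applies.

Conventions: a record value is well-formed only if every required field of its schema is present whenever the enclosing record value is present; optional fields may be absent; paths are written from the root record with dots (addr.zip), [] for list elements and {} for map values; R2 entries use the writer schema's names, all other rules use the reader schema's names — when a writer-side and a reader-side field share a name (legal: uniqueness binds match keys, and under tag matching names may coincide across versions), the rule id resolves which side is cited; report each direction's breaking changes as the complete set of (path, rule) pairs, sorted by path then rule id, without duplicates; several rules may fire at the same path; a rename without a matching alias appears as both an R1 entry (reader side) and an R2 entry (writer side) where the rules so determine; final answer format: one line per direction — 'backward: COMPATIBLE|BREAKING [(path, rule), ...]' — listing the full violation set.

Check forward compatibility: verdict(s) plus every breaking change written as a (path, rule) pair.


each type pair in Account: writer, then reader
forward on Account — v1 reading data written by v2:
  price: float32 -> float32, writer required; from price
  no writer field matches reader age
  rating: float64 -> float64, writer required; from weight
  active: bool -> bool, writer required; from primary
  height: float64 -> float64, writer required; from height
  verified: bool -> bool, writer optional; from verified
  breaking: (age, R1)
  breaking: (verified, R1)
  => 2 violation(s): forward is BREAKING for Account
checking off the Account differences that do not matter here:
  renamed field rating to weight in record Account (alias rating declared on the renamed field) -> fires no rule on Account, leaving the asked answer as it is
  renamed field active to primary in record Account (alias active declared on the renamed field) -> fires no rule on Account, leaving the asked answer as it is

forward: BREAKING [(age, R1), (verified, R1)]
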